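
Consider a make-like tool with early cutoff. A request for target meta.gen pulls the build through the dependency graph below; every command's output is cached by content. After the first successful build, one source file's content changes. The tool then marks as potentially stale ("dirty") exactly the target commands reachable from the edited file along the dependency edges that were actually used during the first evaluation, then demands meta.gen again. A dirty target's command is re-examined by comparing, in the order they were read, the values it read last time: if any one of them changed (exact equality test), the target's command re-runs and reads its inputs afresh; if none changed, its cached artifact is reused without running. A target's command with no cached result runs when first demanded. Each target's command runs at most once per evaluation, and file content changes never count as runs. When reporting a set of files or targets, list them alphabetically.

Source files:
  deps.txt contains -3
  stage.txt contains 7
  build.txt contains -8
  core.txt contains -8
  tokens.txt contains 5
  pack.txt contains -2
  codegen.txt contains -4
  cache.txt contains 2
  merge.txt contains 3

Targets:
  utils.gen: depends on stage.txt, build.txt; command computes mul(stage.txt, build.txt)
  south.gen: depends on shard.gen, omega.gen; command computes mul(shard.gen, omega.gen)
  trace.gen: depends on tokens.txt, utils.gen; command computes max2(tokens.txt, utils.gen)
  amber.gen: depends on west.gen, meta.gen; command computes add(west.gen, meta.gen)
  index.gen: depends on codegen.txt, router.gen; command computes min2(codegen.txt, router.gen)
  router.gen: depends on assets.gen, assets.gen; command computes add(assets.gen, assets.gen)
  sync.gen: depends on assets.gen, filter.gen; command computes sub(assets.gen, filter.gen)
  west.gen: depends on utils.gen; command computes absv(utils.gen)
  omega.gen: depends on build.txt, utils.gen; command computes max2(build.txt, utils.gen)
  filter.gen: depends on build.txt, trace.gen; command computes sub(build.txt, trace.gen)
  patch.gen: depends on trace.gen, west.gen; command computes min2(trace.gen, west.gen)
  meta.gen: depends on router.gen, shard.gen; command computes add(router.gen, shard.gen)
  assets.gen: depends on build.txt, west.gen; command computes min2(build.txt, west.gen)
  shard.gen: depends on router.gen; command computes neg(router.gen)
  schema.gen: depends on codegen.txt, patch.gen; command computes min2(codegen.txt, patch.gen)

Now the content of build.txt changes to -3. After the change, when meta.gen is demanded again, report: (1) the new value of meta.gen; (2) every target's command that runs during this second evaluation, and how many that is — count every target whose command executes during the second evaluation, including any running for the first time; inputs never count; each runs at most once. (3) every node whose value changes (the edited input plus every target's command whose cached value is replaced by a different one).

Demanding meta.gen again yields 0.
6 target commands run: assets.gen, meta.gen, router.gen, shard.gen, utils.gen, west.gen.
The nodes whose values change: assets.gen, build.txt, router.gen, shard.gen, utils.gen, west.gen.

First demand of the output computes:
  utils.gen = mul(7, -8) = -56
  west.gen = absv(-56) = 56
  assets.gen = min2(-8, 56) = -8
  router.gen = add(-8, -8) = -16
  shard.gen = neg(-16) = 16
  meta.gen = add(-16, 16) = 0

After the edit, cleaning proceeds:
  utils.gen: a read changed (build.txt -8->-3) — executes, giving -21.
  west.gen: a read changed (utils.gen -56->-21) — executes, giving 21.
  assets.gen: a read changed (build.txt -8->-3; west.gen 56->21) — executes, giving -3.
  router.gen: a read changed (assets.gen -8->-3; assets.gen -8->-3) — executes, giving -6.
  shard.gen: a read changed (router.gen -16->-6) — executes, giving 6.
  meta.gen: a read changed (router.gen -16->-6; shard.gen 16->6) — executes, giving 0 — identical to its old value.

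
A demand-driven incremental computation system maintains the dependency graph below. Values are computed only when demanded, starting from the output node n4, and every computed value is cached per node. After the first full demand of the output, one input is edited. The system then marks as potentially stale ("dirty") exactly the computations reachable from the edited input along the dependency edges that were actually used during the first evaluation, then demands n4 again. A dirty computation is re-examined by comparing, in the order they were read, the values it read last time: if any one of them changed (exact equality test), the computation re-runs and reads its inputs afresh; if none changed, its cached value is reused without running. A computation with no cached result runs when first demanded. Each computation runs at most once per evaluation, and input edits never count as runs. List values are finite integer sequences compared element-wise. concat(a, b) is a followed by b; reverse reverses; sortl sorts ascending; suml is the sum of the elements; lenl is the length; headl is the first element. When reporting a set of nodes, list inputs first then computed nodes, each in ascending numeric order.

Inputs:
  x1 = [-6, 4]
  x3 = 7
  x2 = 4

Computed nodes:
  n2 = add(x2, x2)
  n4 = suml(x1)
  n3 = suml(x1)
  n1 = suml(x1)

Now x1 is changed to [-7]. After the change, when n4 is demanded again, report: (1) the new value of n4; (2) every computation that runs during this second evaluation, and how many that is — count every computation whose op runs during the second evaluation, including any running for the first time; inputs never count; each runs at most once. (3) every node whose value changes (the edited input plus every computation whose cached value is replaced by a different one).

New value of n4: -7.
Computations that run: n4 — 1 in total.
Values that change: x1, n4.

First evaluation (everything demanded from the output):
  n4 = suml([-6, 4]) = -2

Propagation after the edit:
  n4: runs — x1 [-6, 4]->[-7]; result -7.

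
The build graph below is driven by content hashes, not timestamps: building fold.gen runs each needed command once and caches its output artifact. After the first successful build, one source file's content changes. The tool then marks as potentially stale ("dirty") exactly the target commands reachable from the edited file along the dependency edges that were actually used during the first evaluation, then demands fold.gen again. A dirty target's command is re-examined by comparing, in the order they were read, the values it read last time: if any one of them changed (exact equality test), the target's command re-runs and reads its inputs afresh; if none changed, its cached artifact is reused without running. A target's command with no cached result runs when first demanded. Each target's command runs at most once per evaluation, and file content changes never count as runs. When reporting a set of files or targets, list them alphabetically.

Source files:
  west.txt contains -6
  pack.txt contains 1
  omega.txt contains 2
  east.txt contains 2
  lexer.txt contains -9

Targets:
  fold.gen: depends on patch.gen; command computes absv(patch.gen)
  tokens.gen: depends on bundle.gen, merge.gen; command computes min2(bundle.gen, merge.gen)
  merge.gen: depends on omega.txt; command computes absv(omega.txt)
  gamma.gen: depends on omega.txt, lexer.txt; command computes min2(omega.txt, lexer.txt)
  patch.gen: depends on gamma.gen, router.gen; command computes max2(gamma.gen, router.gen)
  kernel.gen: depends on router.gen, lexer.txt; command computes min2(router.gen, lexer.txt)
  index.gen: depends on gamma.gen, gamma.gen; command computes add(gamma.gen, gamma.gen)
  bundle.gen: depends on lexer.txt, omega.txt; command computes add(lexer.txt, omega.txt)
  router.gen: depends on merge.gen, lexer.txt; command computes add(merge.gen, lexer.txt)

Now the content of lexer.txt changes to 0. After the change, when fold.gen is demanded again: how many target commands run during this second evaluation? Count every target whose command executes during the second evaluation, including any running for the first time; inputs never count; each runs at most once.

Run set: fold.gen, gamma.gen, patch.gen, router.gen (4 run).

Initial pass — values computed on the first demand:
  gamma.gen = min2(2, -9) = -9
  merge.gen = absv(2) = 2
  router.gen = add(2, -9) = -7
  patch.gen = max2(-9, -7) = -7
  fold.gen = absv(-7) = 7

Second demand — change propagation:
  gamma.gen: re-runs because lexer.txt -9->0; new result 0.
  router.gen: re-runs because lexer.txt -9->0; new result 2.
  patch.gen: re-runs because gamma.gen -9->0; router.gen -7->2; new result 2.
  fold.gen: re-runs because patch.gen -7->2; new result 2.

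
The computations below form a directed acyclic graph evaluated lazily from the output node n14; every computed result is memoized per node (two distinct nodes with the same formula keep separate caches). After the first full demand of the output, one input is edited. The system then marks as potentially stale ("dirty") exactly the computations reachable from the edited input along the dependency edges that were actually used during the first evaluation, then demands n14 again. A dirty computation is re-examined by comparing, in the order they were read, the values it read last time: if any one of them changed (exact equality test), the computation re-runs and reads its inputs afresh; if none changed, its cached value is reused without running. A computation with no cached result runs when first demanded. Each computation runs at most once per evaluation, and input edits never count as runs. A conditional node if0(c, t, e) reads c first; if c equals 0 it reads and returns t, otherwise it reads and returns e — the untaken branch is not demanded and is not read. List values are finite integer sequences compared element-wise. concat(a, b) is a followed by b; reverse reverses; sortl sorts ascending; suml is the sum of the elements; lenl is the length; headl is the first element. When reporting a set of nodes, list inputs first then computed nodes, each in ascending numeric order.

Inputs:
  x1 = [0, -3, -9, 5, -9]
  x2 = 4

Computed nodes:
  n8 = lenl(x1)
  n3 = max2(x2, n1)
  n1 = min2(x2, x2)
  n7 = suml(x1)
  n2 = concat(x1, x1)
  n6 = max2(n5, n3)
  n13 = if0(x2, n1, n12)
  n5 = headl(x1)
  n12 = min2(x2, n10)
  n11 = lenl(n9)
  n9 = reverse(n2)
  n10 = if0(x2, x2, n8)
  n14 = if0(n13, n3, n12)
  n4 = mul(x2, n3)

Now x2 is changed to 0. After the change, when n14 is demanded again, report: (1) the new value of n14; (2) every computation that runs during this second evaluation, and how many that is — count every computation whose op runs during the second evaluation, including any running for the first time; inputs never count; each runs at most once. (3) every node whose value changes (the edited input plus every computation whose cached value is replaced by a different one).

First demand of the output computes:
  n8 = lenl([0, -3, -9, 5, -9]) = 5
  n10 = if0(x2=4 -> else branch n8) = 5
  n12 = min2(4, 5) = 4
  n13 = if0(x2=4 -> else branch n12) = 4
  n14 = if0(n13=4 -> else branch n12) = 4

After the edit, cleaning proceeds:
  n1: had never run; runs now, result 0.
  n3: had never run; runs now, result 0.
  n10: stays stale; no demand reaches it after the flip.
  n12: stays stale; no demand reaches it after the flip.
  n13: a read changed (x2 4->0) — executes, giving 0.
  n14: a read changed (n13 4->0) — executes, giving 0.

Note the branch switch — demand abandons n10, n12, which are never re-examined.

Demanding n14 again yields 0.
4 computations run: n1, n3, n13, n14.
The nodes whose values change: x2, n13, n14.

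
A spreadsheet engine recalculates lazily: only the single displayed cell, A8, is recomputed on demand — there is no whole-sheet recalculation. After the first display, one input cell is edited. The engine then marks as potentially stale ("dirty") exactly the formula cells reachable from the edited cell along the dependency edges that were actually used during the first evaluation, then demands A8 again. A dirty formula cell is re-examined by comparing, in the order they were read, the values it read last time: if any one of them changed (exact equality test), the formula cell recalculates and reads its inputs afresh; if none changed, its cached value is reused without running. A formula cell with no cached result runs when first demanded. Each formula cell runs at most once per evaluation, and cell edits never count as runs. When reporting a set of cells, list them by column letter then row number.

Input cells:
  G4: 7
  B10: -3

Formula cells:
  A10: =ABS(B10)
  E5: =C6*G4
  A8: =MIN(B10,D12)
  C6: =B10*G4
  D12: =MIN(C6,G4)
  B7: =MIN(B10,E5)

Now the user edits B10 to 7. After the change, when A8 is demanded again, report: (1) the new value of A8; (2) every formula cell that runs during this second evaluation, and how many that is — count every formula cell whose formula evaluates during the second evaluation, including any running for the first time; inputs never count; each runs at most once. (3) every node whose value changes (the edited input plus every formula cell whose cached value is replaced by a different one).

First evaluation (everything demanded from the output):
  C6 = -3 * 7 = -21
  D12 = MIN(-21, 7) = -21
  A8 = MIN(-3, -21) = -21

Propagation after the edit:
  C6: runs — B10 -3->7; result 49.
  D12: runs — C6 -21->49; result 7.
  A8: runs — B10 -3->7; D12 -21->7; result 7.

New value of A8: 7.
Formula cells that run: A8, C6, D12 — 3 in total.
Values that change: A8, B10, C6, D12.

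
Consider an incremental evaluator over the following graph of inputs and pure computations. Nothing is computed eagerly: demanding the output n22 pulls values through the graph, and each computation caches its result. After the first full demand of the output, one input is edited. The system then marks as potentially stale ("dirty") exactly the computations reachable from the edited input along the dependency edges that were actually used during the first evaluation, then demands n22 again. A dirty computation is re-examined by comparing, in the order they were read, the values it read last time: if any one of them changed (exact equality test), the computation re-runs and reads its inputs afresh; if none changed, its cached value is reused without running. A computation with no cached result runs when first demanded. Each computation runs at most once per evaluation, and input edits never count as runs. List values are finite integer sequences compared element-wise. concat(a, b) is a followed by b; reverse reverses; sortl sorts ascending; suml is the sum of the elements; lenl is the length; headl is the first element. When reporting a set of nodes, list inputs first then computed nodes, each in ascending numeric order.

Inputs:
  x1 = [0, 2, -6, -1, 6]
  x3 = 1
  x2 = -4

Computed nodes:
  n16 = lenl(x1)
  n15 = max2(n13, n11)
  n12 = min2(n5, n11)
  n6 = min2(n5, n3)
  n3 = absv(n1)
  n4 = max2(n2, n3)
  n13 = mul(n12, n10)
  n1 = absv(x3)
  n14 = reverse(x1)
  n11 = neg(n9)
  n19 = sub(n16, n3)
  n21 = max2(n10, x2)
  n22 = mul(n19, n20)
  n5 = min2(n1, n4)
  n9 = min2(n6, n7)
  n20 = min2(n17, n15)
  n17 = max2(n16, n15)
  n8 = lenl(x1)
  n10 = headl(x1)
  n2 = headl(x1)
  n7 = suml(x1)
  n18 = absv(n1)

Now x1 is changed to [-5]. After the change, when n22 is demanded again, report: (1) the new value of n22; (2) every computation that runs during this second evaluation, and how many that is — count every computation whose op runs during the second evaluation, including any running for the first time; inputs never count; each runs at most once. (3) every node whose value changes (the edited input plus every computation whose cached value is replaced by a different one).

n22 now evaluates to 0.
Run set: n2, n4, n7, n9, n10, n11, n12, n13, n15, n16, n17, n19, n20, n22 (14 run).
Changed values: x1, n2, n7, n9, n10, n11, n12, n13, n15, n16, n19, n20.
The important point: at n5 every value read last time is unchanged, so the dirty flag clears without a run.

Initial pass — values computed on the first demand:
  n1 = absv(1) = 1
  n2 = headl([0, 2, -6, -1, 6]) = 0
  n3 = absv(1) = 1
  n4 = max2(0, 1) = 1
  n5 = min2(1, 1) = 1
  n6 = min2(1, 1) = 1
  n7 = suml([0, 2, -6, -1, 6]) = 1
  n9 = min2(1, 1) = 1
  n10 = headl([0, 2, -6, -1, 6]) = 0
  n11 = neg(1) = -1
  n12 = min2(1, -1) = -1
  n13 = mul(-1, 0) = 0
  n15 = max2(0, -1) = 0
  n16 = lenl([0, 2, -6, -1, 6]) = 5
  n17 = max2(5, 0) = 5
  n19 = sub(5, 1) = 4
  n20 = min2(5, 0) = 0
  n22 = mul(4, 0) = 0

Second demand — change propagation:
  n2: re-runs because x1 [0, 2, -6, -1, 6]->[-5]; new result -5.
  n4: re-runs because n2 0->-5; new result 1 (unchanged).
  n5: re-examined; everything it read last time is the same (n1 unchanged, n4 unchanged) — cache 1 kept, no run.
  n6: re-examined; everything it read last time is the same (n5 unchanged, n3 unchanged) — cache 1 kept, no run.
  n7: re-runs because x1 [0, 2, -6, -1, 6]->[-5]; new result -5.
  n9: re-runs because n7 1->-5; new result -5.
  n10: re-runs because x1 [0, 2, -6, -1, 6]->[-5]; new result -5.
  n11: re-runs because n9 1->-5; new result 5.
  n12: re-runs because n11 -1->5; new result 1.
  n13: re-runs because n12 -1->1; n10 0->-5; new result -5.
  n15: re-runs because n13 0->-5; n11 -1->5; new result 5.
  n16: re-runs because x1 [0, 2, -6, -1, 6]->[-5]; new result 1.
  n17: re-runs because n16 5->1; n15 0->5; new result 5 (unchanged).
  n19: re-runs because n16 5->1; new result 0.
  n20: re-runs because n15 0->5; new result 5.
  n22: re-runs because n19 4->0; n20 0->5; new result 0 (unchanged).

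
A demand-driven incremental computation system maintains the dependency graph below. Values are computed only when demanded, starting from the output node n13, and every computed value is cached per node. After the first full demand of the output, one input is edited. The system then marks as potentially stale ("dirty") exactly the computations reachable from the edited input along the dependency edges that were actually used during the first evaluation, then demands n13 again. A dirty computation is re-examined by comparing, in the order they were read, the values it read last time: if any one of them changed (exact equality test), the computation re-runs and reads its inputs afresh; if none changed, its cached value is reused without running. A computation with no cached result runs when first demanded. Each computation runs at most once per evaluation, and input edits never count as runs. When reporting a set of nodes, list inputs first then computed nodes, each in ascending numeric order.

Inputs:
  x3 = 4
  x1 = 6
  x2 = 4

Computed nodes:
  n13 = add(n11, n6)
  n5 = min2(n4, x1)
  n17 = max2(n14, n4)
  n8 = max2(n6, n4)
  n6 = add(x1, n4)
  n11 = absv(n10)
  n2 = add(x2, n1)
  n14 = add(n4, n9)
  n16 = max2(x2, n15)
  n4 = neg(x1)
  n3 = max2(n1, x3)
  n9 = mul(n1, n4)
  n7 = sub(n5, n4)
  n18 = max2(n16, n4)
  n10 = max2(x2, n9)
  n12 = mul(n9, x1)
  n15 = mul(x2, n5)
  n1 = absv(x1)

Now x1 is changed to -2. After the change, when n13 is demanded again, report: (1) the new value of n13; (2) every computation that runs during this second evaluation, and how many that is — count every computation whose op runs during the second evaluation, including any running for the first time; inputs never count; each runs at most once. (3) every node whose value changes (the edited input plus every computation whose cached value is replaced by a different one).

First evaluation (everything demanded from the output):
  n1 = absv(6) = 6
  n4 = neg(6) = -6
  n6 = add(6, -6) = 0
  n9 = mul(6, -6) = -36
  n10 = max2(4, -36) = 4
  n11 = absv(4) = 4
  n13 = add(4, 0) = 4

Propagation after the edit:
  n1: runs — x1 6->-2; result 2.
  n4: runs — x1 6->-2; result 2.
  n6: runs — x1 6->-2; n4 -6->2; result 0 (same value as before).
  n9: runs — n1 6->2; n4 -6->2; result 4.
  n10: runs — n9 -36->4; result 4 (same value as before).
  n11: checked — values it read are unchanged (n10 unchanged); reused cached 4 without running.
  n13: checked — values it read are unchanged (n11 unchanged, n6 unchanged); reused cached 4 without running.

Key observation: the cutoff stops propagation at n11 — its inputs' values are unchanged, so it reuses its cache.

New value of n13: 4.
Computations that run: n1, n4, n6, n9, n10 — 5 in total.
Values that change: x1, n1, n4, n9.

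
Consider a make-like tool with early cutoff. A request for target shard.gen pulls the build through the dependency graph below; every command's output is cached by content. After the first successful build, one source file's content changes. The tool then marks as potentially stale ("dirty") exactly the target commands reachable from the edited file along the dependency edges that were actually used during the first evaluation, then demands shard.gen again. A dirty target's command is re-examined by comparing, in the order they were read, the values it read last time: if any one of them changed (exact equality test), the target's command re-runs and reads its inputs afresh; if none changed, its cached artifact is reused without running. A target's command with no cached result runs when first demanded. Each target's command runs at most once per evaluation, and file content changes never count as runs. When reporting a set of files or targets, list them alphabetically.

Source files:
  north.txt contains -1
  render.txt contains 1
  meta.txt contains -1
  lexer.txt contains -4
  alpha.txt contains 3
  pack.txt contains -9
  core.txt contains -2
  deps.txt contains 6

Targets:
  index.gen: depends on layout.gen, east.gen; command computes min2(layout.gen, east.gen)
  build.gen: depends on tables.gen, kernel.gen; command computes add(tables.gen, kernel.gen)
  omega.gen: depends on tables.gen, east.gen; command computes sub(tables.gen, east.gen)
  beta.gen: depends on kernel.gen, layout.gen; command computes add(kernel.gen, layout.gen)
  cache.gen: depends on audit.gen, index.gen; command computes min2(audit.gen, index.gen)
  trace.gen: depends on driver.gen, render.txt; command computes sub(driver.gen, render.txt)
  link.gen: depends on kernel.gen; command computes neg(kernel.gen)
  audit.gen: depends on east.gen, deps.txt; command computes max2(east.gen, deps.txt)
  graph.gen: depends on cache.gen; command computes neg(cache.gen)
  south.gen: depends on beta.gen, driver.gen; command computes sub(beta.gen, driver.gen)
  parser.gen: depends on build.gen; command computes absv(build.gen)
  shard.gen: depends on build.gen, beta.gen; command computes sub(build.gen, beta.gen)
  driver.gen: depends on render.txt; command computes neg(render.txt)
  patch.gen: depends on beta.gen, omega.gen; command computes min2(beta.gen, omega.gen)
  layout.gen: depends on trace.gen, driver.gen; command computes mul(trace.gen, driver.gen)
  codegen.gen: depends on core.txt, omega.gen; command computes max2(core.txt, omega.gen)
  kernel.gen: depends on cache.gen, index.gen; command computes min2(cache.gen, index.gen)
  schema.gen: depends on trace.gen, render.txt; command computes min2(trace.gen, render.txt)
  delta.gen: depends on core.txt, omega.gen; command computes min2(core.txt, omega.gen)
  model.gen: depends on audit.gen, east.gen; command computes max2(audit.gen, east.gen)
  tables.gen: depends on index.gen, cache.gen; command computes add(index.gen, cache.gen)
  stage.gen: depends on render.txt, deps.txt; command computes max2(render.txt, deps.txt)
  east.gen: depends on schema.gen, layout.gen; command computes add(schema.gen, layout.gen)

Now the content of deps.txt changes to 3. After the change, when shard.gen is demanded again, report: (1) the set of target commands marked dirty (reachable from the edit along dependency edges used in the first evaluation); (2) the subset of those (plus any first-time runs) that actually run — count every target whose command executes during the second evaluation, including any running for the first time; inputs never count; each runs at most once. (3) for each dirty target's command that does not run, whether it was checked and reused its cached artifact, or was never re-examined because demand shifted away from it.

The edit dirties: audit.gen, beta.gen, build.gen, cache.gen, kernel.gen, shard.gen, tables.gen.
2 target commands run: audit.gen, cache.gen.
Cache hits after checking: beta.gen, build.gen, kernel.gen, shard.gen, tables.gen.
Note the absorption at cache.gen: it re-runs yet its value is the same, leaving the output's value untouched.

First demand of the output computes:
  driver.gen = neg(1) = -1
  trace.gen = sub(-1, 1) = -2
  layout.gen = mul(-2, -1) = 2
  schema.gen = min2(-2, 1) = -2
  east.gen = add(-2, 2) = 0
  audit.gen = max2(0, 6) = 6
  index.gen = min2(2, 0) = 0
  cache.gen = min2(6, 0) = 0
  kernel.gen = min2(0, 0) = 0
  beta.gen = add(0, 2) = 2
  tables.gen = add(0, 0) = 0
  build.gen = add(0, 0) = 0
  shard.gen = sub(0, 2) = -2

After the edit, cleaning proceeds:
  audit.gen: a read changed (deps.txt 6->3) — executes, giving 3.
  cache.gen: a read changed (audit.gen 6->3) — executes, giving 0 — identical to its old value.
  kernel.gen: dirty, but its reads are unchanged (cache.gen unchanged, index.gen unchanged); cached 0 stands.
  beta.gen: dirty, but its reads are unchanged (kernel.gen unchanged, layout.gen unchanged); cached 2 stands.
  tables.gen: dirty, but its reads are unchanged (index.gen unchanged, cache.gen unchanged); cached 0 stands.
  build.gen: dirty, but its reads are unchanged (tables.gen unchanged, kernel.gen unchanged); cached 0 stands.
  shard.gen: dirty, but its reads are unchanged (build.gen unchanged, beta.gen unchanged); cached -2 stands.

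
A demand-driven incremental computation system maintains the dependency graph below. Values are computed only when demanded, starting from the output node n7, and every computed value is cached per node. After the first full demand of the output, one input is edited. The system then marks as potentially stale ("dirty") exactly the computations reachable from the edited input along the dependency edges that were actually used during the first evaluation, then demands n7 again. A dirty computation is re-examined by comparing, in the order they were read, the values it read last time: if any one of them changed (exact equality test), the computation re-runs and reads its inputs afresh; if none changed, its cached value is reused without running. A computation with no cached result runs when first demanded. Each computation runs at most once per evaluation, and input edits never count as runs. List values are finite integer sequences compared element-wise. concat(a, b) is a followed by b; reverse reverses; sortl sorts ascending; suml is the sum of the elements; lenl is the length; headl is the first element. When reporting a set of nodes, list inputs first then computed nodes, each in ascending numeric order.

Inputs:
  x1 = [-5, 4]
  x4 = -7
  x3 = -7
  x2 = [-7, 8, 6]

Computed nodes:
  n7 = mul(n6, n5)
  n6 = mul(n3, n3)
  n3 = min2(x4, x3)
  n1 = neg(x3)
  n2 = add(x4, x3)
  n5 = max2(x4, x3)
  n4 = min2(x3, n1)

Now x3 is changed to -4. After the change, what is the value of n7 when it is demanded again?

First evaluation (everything demanded from the output):
  n3 = min2(-7, -7) = -7
  n5 = max2(-7, -7) = -7
  n6 = mul(-7, -7) = 49
  n7 = mul(49, -7) = -343

Propagation after the edit:
  n3: runs — x3 -7->-4; result -7 (same value as before).
  n5: runs — x3 -7->-4; result -4.
  n6: checked — values it read are unchanged (n3 unchanged, n3 unchanged); reused cached 49 without running.
  n7: runs — n5 -7->-4; result -196.

Key observation: the cutoff stops propagation at n6 — its inputs' values are unchanged, so it reuses its cache.

New value of n7: -196.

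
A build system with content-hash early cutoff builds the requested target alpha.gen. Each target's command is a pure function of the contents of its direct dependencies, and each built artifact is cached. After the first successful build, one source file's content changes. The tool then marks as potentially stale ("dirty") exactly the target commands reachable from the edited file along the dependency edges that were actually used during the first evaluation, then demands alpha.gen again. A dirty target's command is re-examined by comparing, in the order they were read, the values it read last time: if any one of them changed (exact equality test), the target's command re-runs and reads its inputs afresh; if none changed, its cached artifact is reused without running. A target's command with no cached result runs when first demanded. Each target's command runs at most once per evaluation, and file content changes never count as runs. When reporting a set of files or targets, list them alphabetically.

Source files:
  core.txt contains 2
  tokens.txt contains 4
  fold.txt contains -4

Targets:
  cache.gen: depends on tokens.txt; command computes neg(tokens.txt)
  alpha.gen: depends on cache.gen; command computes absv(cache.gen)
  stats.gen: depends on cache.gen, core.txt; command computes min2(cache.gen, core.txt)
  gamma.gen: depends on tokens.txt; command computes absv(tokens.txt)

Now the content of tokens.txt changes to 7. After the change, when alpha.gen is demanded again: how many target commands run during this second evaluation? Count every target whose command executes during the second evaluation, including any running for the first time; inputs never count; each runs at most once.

Target commands that run: alpha.gen, cache.gen — 2 in total.

First evaluation (everything demanded from the output):
  cache.gen = neg(4) = -4
  alpha.gen = absv(-4) = 4

Propagation after the edit:
  cache.gen: runs — tokens.txt 4->7; result -7.
  alpha.gen: runs — cache.gen -4->-7; result 7.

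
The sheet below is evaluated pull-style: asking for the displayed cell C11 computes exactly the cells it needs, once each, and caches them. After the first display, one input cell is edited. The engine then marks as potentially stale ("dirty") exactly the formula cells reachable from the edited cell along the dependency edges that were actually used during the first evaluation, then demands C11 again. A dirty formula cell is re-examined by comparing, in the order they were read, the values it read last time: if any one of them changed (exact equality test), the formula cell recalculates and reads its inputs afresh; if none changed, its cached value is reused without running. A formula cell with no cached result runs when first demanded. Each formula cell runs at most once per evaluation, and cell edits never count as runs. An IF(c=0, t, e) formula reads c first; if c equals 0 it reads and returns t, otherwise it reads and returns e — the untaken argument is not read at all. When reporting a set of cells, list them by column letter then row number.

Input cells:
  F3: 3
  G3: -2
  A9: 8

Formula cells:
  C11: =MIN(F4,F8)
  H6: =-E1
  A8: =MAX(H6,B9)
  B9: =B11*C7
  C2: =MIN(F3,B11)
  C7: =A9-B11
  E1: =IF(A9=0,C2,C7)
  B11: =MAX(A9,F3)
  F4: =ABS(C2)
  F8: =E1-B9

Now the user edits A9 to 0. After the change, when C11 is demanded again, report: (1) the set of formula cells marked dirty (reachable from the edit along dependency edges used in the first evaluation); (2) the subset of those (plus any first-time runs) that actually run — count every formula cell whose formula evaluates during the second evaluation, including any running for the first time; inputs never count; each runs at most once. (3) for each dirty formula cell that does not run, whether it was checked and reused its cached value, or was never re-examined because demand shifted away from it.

The edit dirties: B9, B11, C2, C7, C11, E1, F4, F8.
7 formula cells run: B9, B11, C2, C7, C11, E1, F8.
Cache hits after checking: F4.
Note where the cutoff bites: F4 is checked, finds nothing changed, and keeps its cache.

First demand of the output computes:
  B11 = MAX(8, 3) = 8
  C2 = MIN(3, 8) = 3
  C7 = 8 - 8 = 0
  B9 = 8 * 0 = 0
  E1 = IF(A9=0: A9=8 -> else branch C7) = 0
  F4 = ABS(3) = 3
  F8 = 0 - 0 = 0
  C11 = MIN(3, 0) = 0

After the edit, cleaning proceeds:
  B11: a read changed (A9 8->0) — executes, giving 3.
  C2: a read changed (B11 8->3) — executes, giving 3 — identical to its old value.
  C7: a read changed (A9 8->0; B11 8->3) — executes, giving -3.
  B9: a read changed (B11 8->3; C7 0->-3) — executes, giving -9.
  E1: a read changed (A9 8->0; C7 0->-3) — executes, giving 3.
  F4: dirty, but its reads are unchanged (C2 unchanged); cached 3 stands.
  F8: a read changed (E1 0->3; B9 0->-9) — executes, giving 12.
  C11: a read changed (F8 0->12) — executes, giving 3.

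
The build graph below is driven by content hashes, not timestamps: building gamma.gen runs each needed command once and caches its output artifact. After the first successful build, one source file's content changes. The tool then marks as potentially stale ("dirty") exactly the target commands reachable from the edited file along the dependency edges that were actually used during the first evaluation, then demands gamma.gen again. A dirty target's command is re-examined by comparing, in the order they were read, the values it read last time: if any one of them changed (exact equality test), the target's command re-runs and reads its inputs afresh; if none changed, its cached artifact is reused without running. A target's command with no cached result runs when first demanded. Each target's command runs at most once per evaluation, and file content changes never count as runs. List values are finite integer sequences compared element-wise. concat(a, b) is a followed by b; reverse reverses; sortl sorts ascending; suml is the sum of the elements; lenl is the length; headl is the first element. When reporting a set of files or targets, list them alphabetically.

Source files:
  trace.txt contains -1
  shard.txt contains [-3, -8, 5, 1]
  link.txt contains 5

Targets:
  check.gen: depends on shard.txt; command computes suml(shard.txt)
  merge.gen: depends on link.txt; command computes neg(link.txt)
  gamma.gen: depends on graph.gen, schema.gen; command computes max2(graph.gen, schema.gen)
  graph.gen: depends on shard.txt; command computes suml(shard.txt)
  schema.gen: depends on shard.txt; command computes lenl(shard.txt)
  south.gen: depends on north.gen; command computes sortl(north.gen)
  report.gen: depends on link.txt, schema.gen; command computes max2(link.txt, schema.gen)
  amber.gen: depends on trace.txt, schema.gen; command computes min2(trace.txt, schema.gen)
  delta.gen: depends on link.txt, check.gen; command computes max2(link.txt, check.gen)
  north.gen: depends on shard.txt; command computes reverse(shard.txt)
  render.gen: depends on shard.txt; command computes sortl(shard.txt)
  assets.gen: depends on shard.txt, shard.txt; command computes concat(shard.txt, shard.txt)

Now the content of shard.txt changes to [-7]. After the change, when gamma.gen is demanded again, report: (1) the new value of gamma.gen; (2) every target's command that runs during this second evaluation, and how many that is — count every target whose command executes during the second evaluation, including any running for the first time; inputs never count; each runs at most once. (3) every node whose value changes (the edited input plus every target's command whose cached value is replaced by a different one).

Initial pass — values computed on the first demand:
  graph.gen = suml([-3, -8, 5, 1]) = -5
  schema.gen = lenl([-3, -8, 5, 1]) = 4
  gamma.gen = max2(-5, 4) = 4

Second demand — change propagation:
  graph.gen: re-runs because shard.txt [-3, -8, 5, 1]->[-7]; new result -7.
  schema.gen: re-runs because shard.txt [-3, -8, 5, 1]->[-7]; new result 1.
  gamma.gen: re-runs because graph.gen -5->-7; schema.gen 4->1; new result 1.

gamma.gen now evaluates to 1.
Run set: gamma.gen, graph.gen, schema.gen (3 run).
Changed values: gamma.gen, graph.gen, schema.gen, shard.txt.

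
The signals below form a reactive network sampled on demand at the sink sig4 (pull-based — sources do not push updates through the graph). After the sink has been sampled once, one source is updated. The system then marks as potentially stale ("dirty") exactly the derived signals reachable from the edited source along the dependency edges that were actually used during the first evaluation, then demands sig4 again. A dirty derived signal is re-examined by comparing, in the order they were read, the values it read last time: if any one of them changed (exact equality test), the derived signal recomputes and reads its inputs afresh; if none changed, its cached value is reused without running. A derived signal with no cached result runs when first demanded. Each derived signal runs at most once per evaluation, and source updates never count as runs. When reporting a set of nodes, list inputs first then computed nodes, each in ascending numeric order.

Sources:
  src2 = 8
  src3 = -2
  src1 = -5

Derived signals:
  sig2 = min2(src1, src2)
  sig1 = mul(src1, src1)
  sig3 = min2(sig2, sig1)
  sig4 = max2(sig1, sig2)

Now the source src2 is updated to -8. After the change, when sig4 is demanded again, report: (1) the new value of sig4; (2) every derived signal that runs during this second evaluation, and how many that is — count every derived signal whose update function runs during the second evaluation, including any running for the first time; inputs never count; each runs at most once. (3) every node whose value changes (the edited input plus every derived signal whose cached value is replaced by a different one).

sig4 now evaluates to 25.
Run set: sig2, sig4 (2 run).
Changed values: src2, sig2.

Initial pass — values computed on the first demand:
  sig1 = mul(-5, -5) = 25
  sig2 = min2(-5, 8) = -5
  sig4 = max2(25, -5) = 25

Second demand — change propagation:
  sig2: re-runs because src2 8->-8; new result -8.
  sig4: re-runs because sig2 -5->-8; new result 25 (unchanged).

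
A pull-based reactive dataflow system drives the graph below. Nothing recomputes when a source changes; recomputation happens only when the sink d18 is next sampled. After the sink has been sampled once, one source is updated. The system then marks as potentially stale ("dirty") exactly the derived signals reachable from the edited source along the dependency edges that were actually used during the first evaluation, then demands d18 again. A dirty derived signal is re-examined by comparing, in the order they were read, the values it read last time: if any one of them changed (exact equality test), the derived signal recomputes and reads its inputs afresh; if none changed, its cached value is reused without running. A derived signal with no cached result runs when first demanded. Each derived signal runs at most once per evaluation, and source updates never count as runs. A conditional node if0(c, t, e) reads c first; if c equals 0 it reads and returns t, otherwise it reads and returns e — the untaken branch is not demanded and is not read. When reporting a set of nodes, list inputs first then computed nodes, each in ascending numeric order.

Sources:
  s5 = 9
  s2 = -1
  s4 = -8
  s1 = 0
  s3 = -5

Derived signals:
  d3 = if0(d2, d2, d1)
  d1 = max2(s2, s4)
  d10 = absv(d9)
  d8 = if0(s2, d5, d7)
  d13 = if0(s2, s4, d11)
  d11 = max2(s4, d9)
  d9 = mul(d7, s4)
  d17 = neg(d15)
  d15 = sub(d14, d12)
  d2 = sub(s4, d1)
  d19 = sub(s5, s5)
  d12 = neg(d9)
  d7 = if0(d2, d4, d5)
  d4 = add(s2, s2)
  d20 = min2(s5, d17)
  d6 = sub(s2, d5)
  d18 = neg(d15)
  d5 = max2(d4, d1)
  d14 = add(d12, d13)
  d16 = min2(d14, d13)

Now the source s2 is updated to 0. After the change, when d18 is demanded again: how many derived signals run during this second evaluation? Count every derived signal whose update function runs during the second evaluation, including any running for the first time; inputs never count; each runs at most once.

Derived signals that run: d1, d2, d4, d5, d7, d9, d12, d13, d14, d15, d18 — 11 in total.
Key observation: a condition flipped, so demand moved to the other branch — d11 is never re-examined.

First evaluation (everything demanded from the output):
  d1 = max2(-1, -8) = -1
  d2 = sub(-8, -1) = -7
  d4 = add(-1, -1) = -2
  d5 = max2(-2, -1) = -1
  d7 = if0(d2=-7 -> else branch d5) = -1
  d9 = mul(-1, -8) = 8
  d11 = max2(-8, 8) = 8
  d12 = neg(8) = -8
  d13 = if0(s2=-1 -> else branch d11) = 8
  d14 = add(-8, 8) = 0
  d15 = sub(0, -8) = 8
  d18 = neg(8) = -8

Propagation after the edit:
  d1: runs — s2 -1->0; result 0.
  d2: runs — d1 -1->0; result -8.
  d4: runs — s2 -1->0; s2 -1->0; result 0.
  d5: runs — d4 -2->0; d1 -1->0; result 0.
  d7: runs — d2 -7->-8; d5 -1->0; result 0.
  d9: runs — d7 -1->0; result 0.
  d11: marked dirty but never re-examined — demand shifted away from it.
  d12: runs — d9 8->0; result 0.
  d13: runs — s2 -1->0; result -8.
  d14: runs — d12 -8->0; d13 8->-8; result -8.
  d15: runs — d14 0->-8; d12 -8->0; result -8.
  d18: runs — d15 8->-8; result 8.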